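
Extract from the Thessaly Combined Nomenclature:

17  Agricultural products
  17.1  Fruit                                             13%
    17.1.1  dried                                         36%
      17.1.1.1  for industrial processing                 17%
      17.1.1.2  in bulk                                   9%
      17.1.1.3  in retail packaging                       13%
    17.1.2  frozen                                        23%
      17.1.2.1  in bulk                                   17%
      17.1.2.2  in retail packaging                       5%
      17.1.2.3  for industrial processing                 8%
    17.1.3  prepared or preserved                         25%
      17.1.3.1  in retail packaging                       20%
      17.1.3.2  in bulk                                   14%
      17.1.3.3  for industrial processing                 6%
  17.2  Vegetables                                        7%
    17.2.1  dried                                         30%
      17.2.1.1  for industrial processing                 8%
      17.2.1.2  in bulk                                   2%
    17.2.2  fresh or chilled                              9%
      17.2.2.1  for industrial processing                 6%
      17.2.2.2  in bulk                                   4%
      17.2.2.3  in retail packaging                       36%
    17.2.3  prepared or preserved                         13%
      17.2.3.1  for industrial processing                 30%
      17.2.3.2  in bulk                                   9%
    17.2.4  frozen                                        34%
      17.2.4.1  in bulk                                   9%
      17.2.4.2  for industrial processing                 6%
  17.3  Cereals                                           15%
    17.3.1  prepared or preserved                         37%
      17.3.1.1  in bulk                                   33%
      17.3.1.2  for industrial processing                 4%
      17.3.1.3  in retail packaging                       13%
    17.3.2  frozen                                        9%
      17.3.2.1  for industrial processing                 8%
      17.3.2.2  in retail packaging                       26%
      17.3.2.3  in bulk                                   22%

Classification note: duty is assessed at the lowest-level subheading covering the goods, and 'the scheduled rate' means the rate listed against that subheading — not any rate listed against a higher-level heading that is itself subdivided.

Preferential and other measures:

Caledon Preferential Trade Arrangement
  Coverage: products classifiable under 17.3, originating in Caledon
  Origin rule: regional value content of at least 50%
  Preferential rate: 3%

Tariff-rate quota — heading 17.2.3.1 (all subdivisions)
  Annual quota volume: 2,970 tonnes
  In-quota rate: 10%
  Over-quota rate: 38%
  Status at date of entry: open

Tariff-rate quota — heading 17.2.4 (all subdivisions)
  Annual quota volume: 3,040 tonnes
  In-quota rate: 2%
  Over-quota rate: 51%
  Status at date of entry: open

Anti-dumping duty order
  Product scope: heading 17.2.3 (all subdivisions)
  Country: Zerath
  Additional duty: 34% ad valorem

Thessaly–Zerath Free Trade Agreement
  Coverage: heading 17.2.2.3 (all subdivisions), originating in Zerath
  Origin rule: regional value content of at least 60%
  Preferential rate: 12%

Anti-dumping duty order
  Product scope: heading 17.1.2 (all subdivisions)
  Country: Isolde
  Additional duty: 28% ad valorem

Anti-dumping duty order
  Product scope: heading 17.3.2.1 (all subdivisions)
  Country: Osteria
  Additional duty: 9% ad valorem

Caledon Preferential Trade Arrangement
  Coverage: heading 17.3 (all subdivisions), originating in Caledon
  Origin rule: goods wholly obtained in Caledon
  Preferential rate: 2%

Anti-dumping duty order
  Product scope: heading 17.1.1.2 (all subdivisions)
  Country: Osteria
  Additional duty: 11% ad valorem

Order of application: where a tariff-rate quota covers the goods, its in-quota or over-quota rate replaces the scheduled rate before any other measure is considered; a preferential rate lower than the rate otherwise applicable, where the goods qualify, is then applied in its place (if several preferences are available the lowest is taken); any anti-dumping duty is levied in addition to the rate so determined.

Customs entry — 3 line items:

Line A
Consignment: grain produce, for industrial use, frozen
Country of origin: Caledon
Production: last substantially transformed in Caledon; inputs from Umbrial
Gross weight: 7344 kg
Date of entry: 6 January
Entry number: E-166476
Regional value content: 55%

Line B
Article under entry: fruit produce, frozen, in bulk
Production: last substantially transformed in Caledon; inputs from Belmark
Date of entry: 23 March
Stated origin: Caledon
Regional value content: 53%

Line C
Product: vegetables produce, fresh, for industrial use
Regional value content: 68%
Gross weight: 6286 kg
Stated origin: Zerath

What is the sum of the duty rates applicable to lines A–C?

26%

Line A: grain → 17.3; frozen → 17.3.2; for industrial use → 17.3.2.1. Scheduled 8%. Caledon agreement on 17.3: RVC ≥ 50% → 3% available; Caledon agreement on 17.3: not wholly obtained; preferential 3%. → 3%.
Line B: fruit → 17.1; frozen → 17.1.2; in bulk → 17.1.2.1. Scheduled 17%. Caledon agreement on 17.3: 17.1.2.1 not covered; Caledon agreement on 17.3: 17.1.2.1 not covered. → 17%.
Line C: vegetables → 17.2; fresh → 17.2.2; for industrial use → 17.2.2.1. Scheduled 6%. Zerath agreement on 17.2.2.3: 17.2.2.1 not covered. → 6%.
Sum: 3% + 17% + 6% = 26%.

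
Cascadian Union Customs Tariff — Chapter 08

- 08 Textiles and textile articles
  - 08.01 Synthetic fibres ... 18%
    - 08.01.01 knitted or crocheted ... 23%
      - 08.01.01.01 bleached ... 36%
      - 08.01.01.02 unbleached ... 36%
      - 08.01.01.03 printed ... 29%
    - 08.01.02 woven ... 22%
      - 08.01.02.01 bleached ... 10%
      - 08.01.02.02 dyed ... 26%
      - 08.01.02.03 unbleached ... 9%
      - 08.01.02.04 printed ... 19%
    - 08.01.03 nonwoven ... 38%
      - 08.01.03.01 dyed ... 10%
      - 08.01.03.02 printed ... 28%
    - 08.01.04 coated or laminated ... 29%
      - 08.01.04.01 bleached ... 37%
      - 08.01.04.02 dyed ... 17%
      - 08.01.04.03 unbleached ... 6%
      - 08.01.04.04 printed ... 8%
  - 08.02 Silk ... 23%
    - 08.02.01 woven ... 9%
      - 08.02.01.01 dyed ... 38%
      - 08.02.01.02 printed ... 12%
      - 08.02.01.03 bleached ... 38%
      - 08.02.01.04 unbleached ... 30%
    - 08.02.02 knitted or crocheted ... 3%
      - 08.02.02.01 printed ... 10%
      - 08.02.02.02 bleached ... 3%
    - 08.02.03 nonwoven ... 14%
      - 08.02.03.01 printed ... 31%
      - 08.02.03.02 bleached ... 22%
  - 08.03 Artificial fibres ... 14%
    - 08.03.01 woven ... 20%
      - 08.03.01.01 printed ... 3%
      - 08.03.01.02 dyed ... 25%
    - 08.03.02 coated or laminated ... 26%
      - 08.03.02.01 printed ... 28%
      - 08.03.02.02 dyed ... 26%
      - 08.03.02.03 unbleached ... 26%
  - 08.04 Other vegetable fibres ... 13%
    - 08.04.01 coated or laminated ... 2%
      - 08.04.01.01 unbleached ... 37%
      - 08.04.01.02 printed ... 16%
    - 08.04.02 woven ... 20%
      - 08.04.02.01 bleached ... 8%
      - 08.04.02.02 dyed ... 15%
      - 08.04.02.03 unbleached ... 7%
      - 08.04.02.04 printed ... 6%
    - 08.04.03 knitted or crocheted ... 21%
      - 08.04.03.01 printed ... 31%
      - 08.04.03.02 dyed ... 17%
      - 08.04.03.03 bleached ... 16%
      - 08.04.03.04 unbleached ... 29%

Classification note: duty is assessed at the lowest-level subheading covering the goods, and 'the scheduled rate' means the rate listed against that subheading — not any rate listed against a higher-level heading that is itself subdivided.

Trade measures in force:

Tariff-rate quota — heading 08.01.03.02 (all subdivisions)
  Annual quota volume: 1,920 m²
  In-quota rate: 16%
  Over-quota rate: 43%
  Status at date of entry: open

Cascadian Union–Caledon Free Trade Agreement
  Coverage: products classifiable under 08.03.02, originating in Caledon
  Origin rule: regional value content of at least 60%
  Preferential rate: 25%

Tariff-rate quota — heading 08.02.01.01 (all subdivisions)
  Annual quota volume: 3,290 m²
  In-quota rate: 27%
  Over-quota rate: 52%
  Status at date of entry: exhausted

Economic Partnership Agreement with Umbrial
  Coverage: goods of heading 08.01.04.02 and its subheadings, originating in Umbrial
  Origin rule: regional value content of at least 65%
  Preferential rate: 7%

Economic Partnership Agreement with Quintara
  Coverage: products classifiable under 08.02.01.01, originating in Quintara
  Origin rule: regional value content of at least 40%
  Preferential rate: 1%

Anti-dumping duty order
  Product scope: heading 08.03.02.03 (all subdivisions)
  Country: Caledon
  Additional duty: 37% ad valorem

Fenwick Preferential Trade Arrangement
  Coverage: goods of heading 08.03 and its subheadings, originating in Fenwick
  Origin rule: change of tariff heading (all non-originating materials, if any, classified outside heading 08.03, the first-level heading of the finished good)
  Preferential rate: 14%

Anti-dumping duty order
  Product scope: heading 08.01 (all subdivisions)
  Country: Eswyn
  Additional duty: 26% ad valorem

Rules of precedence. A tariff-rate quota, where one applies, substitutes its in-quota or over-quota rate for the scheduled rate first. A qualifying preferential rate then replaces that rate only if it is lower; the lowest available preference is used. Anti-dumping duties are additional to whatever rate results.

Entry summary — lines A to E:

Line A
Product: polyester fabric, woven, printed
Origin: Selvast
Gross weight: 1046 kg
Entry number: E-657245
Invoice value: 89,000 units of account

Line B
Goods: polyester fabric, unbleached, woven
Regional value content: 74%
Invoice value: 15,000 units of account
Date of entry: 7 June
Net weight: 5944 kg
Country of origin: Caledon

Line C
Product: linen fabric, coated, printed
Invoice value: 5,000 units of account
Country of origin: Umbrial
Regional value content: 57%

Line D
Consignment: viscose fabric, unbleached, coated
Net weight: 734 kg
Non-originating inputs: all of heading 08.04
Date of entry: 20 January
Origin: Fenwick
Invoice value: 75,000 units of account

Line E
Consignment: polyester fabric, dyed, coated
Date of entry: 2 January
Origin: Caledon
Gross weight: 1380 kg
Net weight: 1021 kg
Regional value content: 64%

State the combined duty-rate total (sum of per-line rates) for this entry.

75%

Line A: polyester → 08.01; woven → 08.01.02; printed → 08.01.02.04. Scheduled 19%. No special measure applies. → 19%.
Line B: polyester → 08.01; woven → 08.01.02; unbleached → 08.01.02.03. Scheduled 9%. Caledon agreement on 08.03.02: 08.01.02.03 not covered. → 9%.
Line C: linen → 08.04; coated → 08.04.01; printed → 08.04.01.02. Scheduled 16%. Umbrial agreement on 08.01.04.02: 08.04.01.02 not covered. → 16%.
Line D: viscose → 08.03; coated → 08.03.02; unbleached → 08.03.02.03. Scheduled 26%. Fenwick agreement on 08.03: CTH met → 14% available; preferential 14%. → 14%.
Line E: polyester → 08.01; coated → 08.01.04; dyed → 08.01.04.02. Scheduled 17%. Caledon agreement on 08.03.02: 08.01.04.02 not covered. → 17%.
Sum: 19% + 9% + 16% + 14% + 17% = 75%.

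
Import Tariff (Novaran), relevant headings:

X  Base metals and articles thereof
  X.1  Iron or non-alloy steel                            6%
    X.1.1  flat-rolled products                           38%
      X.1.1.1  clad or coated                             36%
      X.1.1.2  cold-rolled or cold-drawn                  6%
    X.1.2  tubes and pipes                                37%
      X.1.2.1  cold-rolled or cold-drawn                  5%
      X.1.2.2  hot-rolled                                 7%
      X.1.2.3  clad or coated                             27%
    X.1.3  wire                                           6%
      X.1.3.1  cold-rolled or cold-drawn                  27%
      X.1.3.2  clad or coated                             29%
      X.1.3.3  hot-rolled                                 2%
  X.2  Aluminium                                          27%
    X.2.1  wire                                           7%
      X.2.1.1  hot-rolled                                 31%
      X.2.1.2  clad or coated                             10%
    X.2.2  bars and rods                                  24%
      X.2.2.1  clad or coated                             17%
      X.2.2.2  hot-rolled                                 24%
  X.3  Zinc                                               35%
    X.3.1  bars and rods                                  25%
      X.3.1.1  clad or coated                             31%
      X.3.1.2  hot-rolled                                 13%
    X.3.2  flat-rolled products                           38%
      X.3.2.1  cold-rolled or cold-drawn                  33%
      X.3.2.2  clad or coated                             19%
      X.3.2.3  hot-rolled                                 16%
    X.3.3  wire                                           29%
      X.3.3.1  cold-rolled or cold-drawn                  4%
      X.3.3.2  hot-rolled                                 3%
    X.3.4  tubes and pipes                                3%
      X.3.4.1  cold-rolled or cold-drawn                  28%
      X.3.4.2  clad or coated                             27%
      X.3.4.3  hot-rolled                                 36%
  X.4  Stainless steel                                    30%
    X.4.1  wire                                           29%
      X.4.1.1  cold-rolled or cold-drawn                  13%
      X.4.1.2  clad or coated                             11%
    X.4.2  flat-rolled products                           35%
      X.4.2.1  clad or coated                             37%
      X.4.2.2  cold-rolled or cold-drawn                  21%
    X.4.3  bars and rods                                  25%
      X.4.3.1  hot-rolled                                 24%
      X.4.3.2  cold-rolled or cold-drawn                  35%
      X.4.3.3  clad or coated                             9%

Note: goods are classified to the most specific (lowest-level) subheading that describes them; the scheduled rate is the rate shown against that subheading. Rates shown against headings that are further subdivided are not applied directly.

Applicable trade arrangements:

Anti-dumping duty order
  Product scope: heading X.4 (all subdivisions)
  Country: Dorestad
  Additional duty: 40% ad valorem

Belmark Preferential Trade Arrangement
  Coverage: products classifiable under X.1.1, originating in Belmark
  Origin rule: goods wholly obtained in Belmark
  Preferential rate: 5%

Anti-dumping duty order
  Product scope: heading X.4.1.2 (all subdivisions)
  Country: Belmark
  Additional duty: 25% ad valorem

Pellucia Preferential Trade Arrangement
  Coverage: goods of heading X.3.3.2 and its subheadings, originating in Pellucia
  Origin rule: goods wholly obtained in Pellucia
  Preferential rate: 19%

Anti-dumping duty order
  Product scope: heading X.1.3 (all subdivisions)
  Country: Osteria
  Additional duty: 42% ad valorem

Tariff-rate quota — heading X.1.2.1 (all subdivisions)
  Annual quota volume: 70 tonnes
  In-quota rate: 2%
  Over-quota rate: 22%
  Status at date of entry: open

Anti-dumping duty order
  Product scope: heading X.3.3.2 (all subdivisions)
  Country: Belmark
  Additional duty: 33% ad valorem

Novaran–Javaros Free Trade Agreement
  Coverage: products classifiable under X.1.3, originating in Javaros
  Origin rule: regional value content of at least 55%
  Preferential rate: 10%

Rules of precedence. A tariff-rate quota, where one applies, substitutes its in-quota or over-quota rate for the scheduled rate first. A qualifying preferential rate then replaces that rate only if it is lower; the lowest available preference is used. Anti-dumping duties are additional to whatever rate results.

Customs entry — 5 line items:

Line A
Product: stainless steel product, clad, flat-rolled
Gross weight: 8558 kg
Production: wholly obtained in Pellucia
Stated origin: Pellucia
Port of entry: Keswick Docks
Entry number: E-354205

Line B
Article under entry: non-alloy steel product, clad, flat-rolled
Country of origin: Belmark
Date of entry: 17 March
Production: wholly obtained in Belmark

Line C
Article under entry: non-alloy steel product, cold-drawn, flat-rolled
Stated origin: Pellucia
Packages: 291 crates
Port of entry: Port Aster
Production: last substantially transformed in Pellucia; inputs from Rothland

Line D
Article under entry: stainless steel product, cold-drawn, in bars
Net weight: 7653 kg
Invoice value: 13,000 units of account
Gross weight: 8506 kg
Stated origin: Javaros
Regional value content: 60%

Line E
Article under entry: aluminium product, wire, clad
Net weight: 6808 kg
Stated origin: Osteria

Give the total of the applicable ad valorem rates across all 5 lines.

93%

Line A: stainless steel → X.4; flat-rolled → X.4.2; clad → X.4.2.1. Scheduled 37%. Pellucia agreement on X.3.3.2: X.4.2.1 not covered. → 37%.
Line B: non-alloy steel → X.1; flat-rolled → X.1.1; clad → X.1.1.1. Scheduled 36%. Belmark agreement on X.1.1: wholly obtained → 5% available; preferential 5%. → 5%.
Line C: non-alloy steel → X.1; flat-rolled → X.1.1; cold-drawn → X.1.1.2. Scheduled 6%. Pellucia agreement on X.3.3.2: X.1.1.2 not covered. → 6%.
Line D: stainless steel → X.4; in bars → X.4.3; cold-drawn → X.4.3.2. Scheduled 35%. Javaros agreement on X.1.3: X.4.3.2 not covered. → 35%.
Line E: aluminium → X.2; wire → X.2.1; clad → X.2.1.2. Scheduled 10%. No special measure applies. → 10%.
Sum: 37% + 5% + 6% + 35% + 10% = 93%.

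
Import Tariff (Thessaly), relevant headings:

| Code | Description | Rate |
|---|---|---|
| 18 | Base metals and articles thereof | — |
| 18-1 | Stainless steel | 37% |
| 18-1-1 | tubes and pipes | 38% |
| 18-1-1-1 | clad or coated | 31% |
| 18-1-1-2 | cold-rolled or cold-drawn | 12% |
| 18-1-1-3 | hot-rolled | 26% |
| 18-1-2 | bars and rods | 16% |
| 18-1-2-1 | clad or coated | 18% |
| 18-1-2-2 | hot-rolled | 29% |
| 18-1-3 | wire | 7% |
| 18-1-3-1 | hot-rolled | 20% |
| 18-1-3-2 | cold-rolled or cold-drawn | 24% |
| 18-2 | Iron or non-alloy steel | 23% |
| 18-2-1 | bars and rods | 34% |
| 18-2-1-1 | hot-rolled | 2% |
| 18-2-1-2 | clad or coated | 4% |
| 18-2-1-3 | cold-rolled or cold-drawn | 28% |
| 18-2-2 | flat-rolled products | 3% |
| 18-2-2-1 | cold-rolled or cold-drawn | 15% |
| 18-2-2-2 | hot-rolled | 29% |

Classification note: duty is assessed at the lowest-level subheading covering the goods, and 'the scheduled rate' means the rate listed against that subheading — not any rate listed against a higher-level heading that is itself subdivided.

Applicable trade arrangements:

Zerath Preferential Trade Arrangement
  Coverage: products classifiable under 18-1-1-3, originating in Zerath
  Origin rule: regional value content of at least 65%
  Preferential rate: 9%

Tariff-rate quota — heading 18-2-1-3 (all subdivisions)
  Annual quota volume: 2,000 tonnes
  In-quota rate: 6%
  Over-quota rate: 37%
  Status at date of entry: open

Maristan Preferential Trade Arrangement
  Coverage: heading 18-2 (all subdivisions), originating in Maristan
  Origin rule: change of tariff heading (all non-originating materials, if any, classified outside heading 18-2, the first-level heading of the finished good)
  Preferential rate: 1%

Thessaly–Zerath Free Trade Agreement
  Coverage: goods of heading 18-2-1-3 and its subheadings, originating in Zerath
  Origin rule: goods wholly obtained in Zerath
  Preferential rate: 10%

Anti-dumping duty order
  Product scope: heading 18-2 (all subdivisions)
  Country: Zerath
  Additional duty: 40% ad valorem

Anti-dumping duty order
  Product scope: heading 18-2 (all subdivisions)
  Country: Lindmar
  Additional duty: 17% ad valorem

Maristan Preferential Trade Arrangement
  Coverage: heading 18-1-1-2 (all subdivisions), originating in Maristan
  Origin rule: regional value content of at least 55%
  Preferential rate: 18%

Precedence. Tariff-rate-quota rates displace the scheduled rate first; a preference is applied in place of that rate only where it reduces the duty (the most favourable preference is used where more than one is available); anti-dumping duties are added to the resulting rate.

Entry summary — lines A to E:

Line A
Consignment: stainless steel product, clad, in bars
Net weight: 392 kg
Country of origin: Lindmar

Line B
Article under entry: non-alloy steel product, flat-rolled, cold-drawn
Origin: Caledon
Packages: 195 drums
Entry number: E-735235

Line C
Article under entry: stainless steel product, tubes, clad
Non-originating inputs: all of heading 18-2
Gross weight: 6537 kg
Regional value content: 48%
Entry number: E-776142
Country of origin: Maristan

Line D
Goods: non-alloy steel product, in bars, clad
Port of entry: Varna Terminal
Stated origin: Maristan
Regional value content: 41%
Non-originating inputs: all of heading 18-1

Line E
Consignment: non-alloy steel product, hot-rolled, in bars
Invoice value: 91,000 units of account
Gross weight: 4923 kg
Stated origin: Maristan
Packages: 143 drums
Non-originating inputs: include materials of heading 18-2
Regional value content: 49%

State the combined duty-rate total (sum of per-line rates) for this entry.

Line A: stainless steel → 18-1; in bars → 18-1-2; clad → 18-1-2-1. Scheduled 18%. No special measure applies. → 18%.
Line B: non-alloy steel → 18-2; flat-rolled → 18-2-2; cold-drawn → 18-2-2-1. Scheduled 15%. No special measure applies. → 15%.
Line C: stainless steel → 18-1; tubes → 18-1-1; clad → 18-1-1-1. Scheduled 31%. Maristan agreement on 18-2: 18-1-1-1 not covered; Maristan agreement on 18-1-1-2: 18-1-1-1 not covered. → 31%.
Line D: non-alloy steel → 18-2; in bars → 18-2-1; clad → 18-2-1-2. Scheduled 4%. Maristan agreement on 18-2: CTH met → 1% available; Maristan agreement on 18-1-1-2: 18-2-1-2 not covered; preferential 1%. → 1%.
Line E: non-alloy steel → 18-2; in bars → 18-2-1; hot-rolled → 18-2-1-1. Scheduled 2%. Maristan agreement on 18-2: CTH not met; Maristan agreement on 18-1-1-2: 18-2-1-1 not covered. → 2%.
Sum: 18% + 15% + 31% + 1% + 2% = 67%.

67%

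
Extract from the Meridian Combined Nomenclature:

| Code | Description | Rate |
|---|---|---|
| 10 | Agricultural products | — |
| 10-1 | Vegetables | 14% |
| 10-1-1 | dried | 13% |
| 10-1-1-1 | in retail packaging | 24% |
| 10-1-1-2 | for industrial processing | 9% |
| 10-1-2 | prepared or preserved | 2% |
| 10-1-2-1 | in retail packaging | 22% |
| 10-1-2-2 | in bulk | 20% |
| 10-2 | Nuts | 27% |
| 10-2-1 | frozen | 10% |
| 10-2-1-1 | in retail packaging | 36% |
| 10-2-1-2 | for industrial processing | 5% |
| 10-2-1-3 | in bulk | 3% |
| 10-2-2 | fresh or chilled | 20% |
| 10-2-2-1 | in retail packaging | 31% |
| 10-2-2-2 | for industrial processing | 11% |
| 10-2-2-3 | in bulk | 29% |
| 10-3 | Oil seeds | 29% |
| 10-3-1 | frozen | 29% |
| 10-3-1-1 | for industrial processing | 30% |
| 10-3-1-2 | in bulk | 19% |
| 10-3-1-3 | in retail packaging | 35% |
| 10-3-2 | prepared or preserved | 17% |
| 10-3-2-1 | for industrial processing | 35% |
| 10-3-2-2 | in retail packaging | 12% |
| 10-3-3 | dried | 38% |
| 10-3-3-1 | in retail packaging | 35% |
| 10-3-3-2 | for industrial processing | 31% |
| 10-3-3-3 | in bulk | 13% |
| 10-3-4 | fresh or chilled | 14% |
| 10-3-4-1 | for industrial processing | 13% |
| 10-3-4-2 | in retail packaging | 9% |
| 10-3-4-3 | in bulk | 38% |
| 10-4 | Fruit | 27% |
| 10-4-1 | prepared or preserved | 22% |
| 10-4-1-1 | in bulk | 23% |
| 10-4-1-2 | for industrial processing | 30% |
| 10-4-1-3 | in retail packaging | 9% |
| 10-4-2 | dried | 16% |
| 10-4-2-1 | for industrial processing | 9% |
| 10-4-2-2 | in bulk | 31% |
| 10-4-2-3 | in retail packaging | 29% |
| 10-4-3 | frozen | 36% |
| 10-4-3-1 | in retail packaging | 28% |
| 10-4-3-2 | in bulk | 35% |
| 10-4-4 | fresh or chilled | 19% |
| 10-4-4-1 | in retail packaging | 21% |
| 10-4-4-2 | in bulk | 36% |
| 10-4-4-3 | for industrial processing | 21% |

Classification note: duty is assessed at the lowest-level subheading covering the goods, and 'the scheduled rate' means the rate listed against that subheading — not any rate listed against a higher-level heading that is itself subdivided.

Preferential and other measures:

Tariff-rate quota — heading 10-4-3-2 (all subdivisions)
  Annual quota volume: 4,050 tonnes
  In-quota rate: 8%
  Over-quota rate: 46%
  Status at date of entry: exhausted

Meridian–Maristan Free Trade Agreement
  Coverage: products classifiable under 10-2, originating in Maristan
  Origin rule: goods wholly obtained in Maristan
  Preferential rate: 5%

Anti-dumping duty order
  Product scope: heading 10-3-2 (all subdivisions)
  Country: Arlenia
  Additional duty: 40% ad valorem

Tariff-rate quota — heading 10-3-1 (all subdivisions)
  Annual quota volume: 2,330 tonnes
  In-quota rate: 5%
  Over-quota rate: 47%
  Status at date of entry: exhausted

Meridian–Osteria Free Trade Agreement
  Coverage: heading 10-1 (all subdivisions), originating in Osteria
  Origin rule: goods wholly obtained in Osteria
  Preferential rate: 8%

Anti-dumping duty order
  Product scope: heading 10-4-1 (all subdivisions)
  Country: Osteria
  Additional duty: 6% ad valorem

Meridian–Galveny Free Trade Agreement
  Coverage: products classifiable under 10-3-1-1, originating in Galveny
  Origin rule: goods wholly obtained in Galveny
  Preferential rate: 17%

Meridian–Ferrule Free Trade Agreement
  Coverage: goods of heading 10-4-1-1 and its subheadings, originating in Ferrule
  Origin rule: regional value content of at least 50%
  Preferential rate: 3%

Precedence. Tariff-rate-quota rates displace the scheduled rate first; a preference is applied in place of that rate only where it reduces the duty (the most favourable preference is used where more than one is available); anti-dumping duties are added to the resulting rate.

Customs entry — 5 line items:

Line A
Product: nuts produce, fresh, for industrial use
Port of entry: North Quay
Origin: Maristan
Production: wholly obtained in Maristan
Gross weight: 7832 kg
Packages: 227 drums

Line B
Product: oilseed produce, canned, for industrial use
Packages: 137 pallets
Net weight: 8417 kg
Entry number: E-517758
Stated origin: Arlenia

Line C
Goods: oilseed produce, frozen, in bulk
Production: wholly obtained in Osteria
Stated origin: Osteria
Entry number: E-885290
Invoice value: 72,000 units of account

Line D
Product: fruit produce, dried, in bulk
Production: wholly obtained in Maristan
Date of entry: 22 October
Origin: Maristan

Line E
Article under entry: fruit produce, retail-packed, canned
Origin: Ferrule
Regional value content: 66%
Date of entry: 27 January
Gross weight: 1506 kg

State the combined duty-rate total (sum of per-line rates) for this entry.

Line A: nuts → 10-2; fresh → 10-2-2; for industrial use → 10-2-2-2. Scheduled 11%. Maristan agreement on 10-2: wholly obtained → 5% available; preferential 5%. → 5%.
Line B: oilseed → 10-3; canned → 10-3-2; for industrial use → 10-3-2-1. Scheduled 35%. anti-dumping (Arlenia, 10-3-2): +40%; total 35% + 40% = 75%. → 75%.
Line C: oilseed → 10-3; frozen → 10-3-1; in bulk → 10-3-1-2. Scheduled 19%. quota on 10-3-1 exhausted → over-quota 47%; Osteria agreement on 10-1: 10-3-1-2 not covered. → 47%.
Line D: fruit → 10-4; dried → 10-4-2; in bulk → 10-4-2-2. Scheduled 31%. Maristan agreement on 10-2: 10-4-2-2 not covered. → 31%.
Line E: fruit → 10-4; canned → 10-4-1; retail-packed → 10-4-1-3. Scheduled 9%. Ferrule agreement on 10-4-1-1: 10-4-1-3 not covered. → 9%.
Sum: 5% + 75% + 47% + 31% + 9% = 167%.

167%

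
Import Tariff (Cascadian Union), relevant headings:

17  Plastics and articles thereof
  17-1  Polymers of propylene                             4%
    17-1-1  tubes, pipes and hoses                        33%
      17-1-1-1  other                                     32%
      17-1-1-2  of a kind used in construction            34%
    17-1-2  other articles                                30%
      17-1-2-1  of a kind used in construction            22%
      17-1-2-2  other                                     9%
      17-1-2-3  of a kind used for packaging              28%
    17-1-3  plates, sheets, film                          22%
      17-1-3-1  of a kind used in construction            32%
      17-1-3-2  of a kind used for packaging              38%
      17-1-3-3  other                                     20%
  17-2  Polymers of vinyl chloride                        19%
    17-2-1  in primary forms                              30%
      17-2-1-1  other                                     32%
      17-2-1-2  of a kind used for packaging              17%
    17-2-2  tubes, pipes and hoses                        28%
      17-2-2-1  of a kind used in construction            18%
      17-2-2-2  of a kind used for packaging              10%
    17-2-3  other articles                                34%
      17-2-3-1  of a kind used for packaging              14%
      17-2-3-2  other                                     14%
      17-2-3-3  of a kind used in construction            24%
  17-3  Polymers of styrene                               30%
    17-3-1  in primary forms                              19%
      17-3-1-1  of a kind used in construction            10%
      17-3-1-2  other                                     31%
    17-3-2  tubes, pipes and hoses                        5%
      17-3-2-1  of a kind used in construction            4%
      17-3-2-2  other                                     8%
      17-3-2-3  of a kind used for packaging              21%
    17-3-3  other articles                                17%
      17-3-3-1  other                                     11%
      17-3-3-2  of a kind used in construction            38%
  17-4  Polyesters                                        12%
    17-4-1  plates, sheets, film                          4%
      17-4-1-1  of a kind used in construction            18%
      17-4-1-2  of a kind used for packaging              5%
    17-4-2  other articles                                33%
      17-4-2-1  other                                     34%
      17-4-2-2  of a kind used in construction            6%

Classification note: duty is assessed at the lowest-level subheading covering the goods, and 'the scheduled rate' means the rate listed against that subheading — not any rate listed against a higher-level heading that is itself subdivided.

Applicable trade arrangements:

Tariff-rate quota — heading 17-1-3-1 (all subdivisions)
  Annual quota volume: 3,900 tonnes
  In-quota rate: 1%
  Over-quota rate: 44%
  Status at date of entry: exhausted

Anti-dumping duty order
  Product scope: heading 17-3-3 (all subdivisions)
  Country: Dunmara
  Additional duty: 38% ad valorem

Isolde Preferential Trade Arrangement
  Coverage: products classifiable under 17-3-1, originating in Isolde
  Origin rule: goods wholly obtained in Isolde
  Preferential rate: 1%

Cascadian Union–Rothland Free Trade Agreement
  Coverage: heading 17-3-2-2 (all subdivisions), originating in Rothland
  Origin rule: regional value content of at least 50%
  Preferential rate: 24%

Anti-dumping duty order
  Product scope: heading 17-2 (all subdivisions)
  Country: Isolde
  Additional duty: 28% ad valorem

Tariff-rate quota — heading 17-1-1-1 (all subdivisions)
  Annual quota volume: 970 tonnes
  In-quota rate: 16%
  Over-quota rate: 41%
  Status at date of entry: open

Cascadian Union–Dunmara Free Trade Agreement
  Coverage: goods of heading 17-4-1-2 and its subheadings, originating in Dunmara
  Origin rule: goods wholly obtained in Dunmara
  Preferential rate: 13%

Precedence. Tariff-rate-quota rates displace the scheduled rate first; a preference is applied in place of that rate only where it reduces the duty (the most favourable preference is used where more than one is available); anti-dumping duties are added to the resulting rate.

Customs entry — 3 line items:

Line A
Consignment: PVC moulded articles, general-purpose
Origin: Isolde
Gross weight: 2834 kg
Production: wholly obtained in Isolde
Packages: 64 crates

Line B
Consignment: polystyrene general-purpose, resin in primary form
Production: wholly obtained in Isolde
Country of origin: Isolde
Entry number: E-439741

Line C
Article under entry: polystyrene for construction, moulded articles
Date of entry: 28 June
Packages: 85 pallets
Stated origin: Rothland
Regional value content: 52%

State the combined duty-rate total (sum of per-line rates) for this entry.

81%

Line A: PVC → 17-2; moulded articles → 17-2-3; general-purpose → 17-2-3-2. Scheduled 14%. Isolde agreement on 17-3-1: 17-2-3-2 not covered; anti-dumping (Isolde, 17-2): +28%; total 14% + 28% = 42%. → 42%.
Line B: polystyrene → 17-3; resin in primary form → 17-3-1; general-purpose → 17-3-1-2. Scheduled 31%. Isolde agreement on 17-3-1: wholly obtained → 1% available; preferential 1%. → 1%.
Line C: polystyrene → 17-3; moulded articles → 17-3-3; for construction → 17-3-3-2. Scheduled 38%. Rothland agreement on 17-3-2-2: 17-3-3-2 not covered. → 38%.
Sum: 42% + 1% + 38% = 81%.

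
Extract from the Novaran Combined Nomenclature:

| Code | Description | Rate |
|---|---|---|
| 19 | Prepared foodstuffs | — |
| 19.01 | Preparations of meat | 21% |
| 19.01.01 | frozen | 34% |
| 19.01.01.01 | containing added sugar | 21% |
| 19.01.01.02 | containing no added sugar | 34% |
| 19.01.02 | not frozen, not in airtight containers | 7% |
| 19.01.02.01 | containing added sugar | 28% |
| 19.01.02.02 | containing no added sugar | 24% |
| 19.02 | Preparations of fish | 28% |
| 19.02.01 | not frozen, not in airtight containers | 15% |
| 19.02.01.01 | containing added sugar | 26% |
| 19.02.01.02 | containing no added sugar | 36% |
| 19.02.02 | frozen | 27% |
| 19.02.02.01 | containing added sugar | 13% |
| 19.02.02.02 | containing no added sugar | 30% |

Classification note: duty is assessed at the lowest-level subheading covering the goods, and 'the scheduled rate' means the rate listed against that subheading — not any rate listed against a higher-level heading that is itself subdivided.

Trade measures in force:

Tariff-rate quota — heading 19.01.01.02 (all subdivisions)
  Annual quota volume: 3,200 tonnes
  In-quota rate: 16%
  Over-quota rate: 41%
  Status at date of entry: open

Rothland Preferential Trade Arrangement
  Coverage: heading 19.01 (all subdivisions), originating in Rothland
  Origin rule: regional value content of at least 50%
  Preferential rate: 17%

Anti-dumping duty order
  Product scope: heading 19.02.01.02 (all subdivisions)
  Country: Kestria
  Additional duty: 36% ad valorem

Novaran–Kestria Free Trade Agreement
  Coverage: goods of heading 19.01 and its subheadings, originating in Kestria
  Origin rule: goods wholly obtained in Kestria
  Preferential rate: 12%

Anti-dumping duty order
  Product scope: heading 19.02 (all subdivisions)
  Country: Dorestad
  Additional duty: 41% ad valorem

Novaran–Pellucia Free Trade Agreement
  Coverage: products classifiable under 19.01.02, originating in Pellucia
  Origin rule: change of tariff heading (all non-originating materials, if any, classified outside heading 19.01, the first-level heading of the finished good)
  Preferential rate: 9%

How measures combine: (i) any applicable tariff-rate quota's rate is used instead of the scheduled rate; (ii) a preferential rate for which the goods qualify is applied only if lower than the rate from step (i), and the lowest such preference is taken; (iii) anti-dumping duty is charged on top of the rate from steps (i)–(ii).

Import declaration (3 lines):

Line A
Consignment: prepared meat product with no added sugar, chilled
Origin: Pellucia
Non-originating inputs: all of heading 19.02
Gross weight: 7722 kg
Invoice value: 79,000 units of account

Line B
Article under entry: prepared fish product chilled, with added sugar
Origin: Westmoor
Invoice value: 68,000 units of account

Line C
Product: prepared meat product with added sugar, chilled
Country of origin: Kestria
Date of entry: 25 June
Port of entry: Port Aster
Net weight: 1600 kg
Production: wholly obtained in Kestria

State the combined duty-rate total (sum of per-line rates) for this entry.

Line A: prepared meat product → 19.01; chilled → 19.01.02; with no added sugar → 19.01.02.02. Scheduled 24%. Pellucia agreement on 19.01.02: CTH met → 9% available; preferential 9%. → 9%.
Line B: prepared fish product → 19.02; chilled → 19.02.01; with added sugar → 19.02.01.01. Scheduled 26%. No special measure applies. → 26%.
Line C: prepared meat product → 19.01; chilled → 19.01.02; with added sugar → 19.01.02.01. Scheduled 28%. Kestria agreement on 19.01: wholly obtained → 12% available; preferential 12%. → 12%.
Sum: 9% + 26% + 12% = 47%.

47%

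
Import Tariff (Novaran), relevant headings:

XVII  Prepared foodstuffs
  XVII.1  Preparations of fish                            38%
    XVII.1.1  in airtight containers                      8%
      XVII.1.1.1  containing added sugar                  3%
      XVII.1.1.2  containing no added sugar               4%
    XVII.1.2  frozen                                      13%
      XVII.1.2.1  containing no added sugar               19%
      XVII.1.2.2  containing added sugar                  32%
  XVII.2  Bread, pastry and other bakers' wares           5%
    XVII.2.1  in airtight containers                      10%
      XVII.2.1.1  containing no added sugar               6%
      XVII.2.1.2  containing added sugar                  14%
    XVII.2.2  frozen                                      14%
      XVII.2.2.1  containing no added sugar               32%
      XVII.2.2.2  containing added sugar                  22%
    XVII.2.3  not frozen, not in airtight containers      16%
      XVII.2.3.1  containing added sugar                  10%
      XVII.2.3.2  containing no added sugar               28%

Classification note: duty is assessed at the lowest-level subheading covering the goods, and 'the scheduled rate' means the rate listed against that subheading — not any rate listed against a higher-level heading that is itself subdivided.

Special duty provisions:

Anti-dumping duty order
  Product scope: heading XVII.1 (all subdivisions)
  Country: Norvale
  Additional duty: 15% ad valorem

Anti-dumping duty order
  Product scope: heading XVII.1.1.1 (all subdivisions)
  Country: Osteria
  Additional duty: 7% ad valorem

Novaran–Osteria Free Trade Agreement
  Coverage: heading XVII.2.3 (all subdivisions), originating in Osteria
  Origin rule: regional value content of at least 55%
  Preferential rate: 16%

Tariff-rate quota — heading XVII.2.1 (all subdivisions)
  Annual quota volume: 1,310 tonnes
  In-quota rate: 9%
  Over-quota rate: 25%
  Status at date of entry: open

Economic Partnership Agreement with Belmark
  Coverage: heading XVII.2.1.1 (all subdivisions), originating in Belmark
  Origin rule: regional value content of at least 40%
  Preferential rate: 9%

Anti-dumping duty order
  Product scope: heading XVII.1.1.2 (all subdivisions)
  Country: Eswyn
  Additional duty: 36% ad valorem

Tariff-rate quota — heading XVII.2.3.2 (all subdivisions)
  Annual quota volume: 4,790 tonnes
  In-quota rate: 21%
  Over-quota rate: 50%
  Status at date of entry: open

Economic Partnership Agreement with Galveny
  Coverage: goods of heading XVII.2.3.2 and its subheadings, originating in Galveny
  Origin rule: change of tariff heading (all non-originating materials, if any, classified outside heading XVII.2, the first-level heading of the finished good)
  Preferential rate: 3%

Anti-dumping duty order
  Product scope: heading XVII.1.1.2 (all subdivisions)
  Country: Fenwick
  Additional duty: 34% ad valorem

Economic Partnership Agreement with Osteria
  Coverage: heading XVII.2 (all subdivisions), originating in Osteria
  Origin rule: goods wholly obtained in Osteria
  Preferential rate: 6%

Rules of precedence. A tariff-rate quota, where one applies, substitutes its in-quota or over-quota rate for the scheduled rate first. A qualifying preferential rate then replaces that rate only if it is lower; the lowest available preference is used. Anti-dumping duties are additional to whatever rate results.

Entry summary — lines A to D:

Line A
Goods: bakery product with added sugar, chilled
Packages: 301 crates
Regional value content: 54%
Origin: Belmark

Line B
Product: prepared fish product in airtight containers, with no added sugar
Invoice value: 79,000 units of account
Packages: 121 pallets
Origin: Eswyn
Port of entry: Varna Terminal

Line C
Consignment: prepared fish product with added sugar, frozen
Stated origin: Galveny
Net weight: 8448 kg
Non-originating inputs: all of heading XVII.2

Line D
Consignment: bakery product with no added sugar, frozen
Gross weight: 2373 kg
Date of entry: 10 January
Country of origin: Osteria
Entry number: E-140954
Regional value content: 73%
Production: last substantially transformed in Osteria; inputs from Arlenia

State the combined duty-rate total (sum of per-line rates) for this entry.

114%

Line A: bakery product → XVII.2; chilled → XVII.2.3; with added sugar → XVII.2.3.1. Scheduled 10%. Belmark agreement on XVII.2.1.1: XVII.2.3.1 not covered. → 10%.
Line B: prepared fish product → XVII.1; in airtight containers → XVII.1.1; with no added sugar → XVII.1.1.2. Scheduled 4%. anti-dumping (Eswyn, XVII.1.1.2): +36%; total 4% + 36% = 40%. → 40%.
Line C: prepared fish product → XVII.1; frozen → XVII.1.2; with added sugar → XVII.1.2.2. Scheduled 32%. Galveny agreement on XVII.2.3.2: XVII.1.2.2 not covered. → 32%.
Line D: bakery product → XVII.2; frozen → XVII.2.2; with no added sugar → XVII.2.2.1. Scheduled 32%. Osteria agreement on XVII.2.3: XVII.2.2.1 not covered; Osteria agreement on XVII.2: not wholly obtained. → 32%.
Sum: 10% + 40% + 32% + 32% = 114%.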